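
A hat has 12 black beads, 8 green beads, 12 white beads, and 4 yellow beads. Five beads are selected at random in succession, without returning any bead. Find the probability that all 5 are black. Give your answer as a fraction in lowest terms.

1/476

Unordered draws without replacement: count favorable combinations over C(36,5).
Favorable = C(12,5) · C(8,0) · C(12,0) · C(4,0) = 792; total = C(36,5) = 376992.
P = 792/376992 = 1/476 ≈ 0.0021.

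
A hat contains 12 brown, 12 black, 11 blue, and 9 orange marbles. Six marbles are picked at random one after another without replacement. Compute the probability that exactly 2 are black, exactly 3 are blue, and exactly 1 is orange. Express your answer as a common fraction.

4455/320866

Unordered draws without replacement: count favorable combinations over C(44,6).
Favorable = C(12,0) · C(12,2) · C(11,3) · C(9,1) = 98010; total = C(44,6) = 7059052.
P = 98010/7059052 = 4455/320866 ≈ 0.0139.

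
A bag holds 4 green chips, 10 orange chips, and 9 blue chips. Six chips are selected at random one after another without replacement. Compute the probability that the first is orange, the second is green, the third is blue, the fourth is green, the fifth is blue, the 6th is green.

8/33649

Multiply the conditional probability of each draw in order, without replacement, so each draw removes one from its color and from the total.
P = (10/23) · (4/22) · (9/21) · (3/20) · (8/19) · (2/18) = 8/33649 ≈ 0.0002.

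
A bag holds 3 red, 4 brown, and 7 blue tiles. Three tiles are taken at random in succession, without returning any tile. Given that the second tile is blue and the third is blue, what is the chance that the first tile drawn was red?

1/4

P(first=red and the second tile is blue and the third is blue) = (3/14)·(7/13)·(6/12) = 3/52.
P(E) = Σ over first color = 3/52 + 1/13 + 5/52 = 3/13.
By Bayes, P(first=red | E) = 3/52 / 3/13 = 1/4 ≈ 0.2500.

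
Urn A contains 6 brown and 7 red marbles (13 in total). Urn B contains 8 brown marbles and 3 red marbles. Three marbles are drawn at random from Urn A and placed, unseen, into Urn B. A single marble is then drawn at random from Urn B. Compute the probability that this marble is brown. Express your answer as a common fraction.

Condition on how many of the transferred marbles are brown (from Urn A: 6 brown of 13; then Urn B has 14 total).
  0 brown: C(6,0)C(7,3)/C(13,3) = 35/286; then P = 8/14
  1 brown: C(6,1)C(7,2)/C(13,3) = 63/143; then P = 9/14
  2 brown: C(6,2)C(7,1)/C(13,3) = 105/286; then P = 10/14
  3 brown: C(6,3)C(7,0)/C(13,3) = 10/143; then P = 11/14
P(brown from Urn B) = 61/91 ≈ 0.6703.

61/91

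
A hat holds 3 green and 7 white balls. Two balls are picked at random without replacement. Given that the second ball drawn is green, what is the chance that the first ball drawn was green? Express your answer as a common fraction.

2/9

P(first=green and the second ball drawn is green) = (3/10)·(2/9) = 1/15.
P(the second ball drawn is green) = Σ over first color = 1/15 + 7/30 = 3/10.
By Bayes, P(first=green | the second ball drawn is green) = 1/15 / 3/10 = 2/9 ≈ 0.2222.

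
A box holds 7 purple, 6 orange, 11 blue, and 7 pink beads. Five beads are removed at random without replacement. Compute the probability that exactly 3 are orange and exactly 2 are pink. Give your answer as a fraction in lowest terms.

Unordered draws without replacement: count favorable combinations over C(31,5).
Favorable = C(7,0) · C(6,3) · C(11,0) · C(7,2) = 420; total = C(31,5) = 169911.
P = 420/169911 = 20/8091 ≈ 0.0025.

20/8091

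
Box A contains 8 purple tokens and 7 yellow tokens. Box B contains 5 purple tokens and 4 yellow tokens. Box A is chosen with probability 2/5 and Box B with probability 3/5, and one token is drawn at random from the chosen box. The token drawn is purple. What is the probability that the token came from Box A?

16/41

P(purple | Box A) = 8/15; P(purple | Box B) = 5/9.
P(purple) = 2/5·8/15 + 3/5·5/9 = 41/75.
By Bayes' rule, P(Box A | purple) = 16/75 / 41/75 = 16/41 ≈ 0.3902.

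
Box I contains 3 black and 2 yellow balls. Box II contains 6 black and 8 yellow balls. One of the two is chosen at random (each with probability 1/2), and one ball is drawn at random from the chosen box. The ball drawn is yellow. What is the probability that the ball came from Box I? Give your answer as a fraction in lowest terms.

7/17

P(yellow | Box I) = 2/5; P(yellow | Box II) = 4/7.
P(yellow) = 1/2·2/5 + 1/2·4/7 = 17/35.
By Bayes' rule, P(Box I | yellow) = 1/5 / 17/35 = 7/17 ≈ 0.4118.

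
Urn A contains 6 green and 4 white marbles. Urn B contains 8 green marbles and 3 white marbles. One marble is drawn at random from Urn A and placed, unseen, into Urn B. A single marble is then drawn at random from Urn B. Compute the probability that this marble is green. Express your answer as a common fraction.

Condition on how many of the transferred marbles are green (from Urn A: 6 green of 10; then Urn B has 12 total).
  0 green: C(6,0)C(4,1)/C(10,1) = 2/5; then P = 8/12
  1 green: C(6,1)C(4,0)/C(10,1) = 3/5; then P = 9/12
P(green from Urn B) = 43/60 ≈ 0.7167.

43/60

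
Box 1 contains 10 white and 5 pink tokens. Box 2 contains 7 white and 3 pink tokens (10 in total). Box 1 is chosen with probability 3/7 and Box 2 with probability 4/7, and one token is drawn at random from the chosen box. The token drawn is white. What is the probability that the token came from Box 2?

7/12

P(white | Box 1) = 2/3; P(white | Box 2) = 7/10.
P(white) = 3/7·2/3 + 4/7·7/10 = 24/35.
By Bayes' rule, P(Box 2 | white) = 2/5 / 24/35 = 7/12 ≈ 0.5833.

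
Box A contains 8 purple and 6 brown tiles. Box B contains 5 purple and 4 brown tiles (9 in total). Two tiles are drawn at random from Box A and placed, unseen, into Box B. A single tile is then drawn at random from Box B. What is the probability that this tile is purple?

43/77

Condition on how many of the transferred tiles are purple (from Box A: 8 purple of 14; then Box B has 11 total).
  0 purple: C(8,0)C(6,2)/C(14,2) = 15/91; then P = 5/11
  1 purple: C(8,1)C(6,1)/C(14,2) = 48/91; then P = 6/11
  2 purple: C(8,2)C(6,0)/C(14,2) = 4/13; then P = 7/11
P(purple from Box B) = 43/77 ≈ 0.5584.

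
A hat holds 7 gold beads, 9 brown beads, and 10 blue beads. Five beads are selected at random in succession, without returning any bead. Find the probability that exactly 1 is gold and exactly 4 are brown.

Unordered draws without replacement: count favorable combinations over C(26,5).
Favorable = C(7,1) · C(9,4) · C(10,0) = 882; total = C(26,5) = 65780.
P = 882/65780 = 441/32890 ≈ 0.0134.

441/32890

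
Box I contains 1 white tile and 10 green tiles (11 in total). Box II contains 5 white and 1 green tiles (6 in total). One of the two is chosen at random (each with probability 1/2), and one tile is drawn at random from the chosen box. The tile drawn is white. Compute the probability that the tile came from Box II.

P(white | Box I) = 1/11; P(white | Box II) = 5/6.
P(white) = 1/2·1/11 + 1/2·5/6 = 61/132.
By Bayes' rule, P(Box II | white) = 5/12 / 61/132 = 55/61 ≈ 0.9016.

55/61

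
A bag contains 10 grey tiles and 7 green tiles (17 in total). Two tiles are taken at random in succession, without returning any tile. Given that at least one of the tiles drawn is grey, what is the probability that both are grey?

9/23

P(both grey) = C(10,2)/C(17,2) = 45/136; P(at least one grey) = 1 − C(7,2)/C(17,2) = 115/136.
Since 'both grey' ⊆ 'at least one grey', P(both | at least one) = 45/136 / 115/136 = 9/23 ≈ 0.3913.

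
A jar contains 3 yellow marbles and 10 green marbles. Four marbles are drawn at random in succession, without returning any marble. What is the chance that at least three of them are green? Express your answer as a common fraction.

Sum the hypergeometric tail for j = 3,…,4 green marbles.
Favorable = C(10,3)·C(3,1) + C(10,4)·C(3,0) = 570; total = C(13,4) = 715.
P = 570/715 = 114/143 ≈ 0.7972.

114/143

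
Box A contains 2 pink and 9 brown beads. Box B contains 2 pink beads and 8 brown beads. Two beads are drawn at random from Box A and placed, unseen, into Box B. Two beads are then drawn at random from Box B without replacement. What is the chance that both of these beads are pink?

Condition on how many of the transferred beads are pink (from Box A: 2 pink of 11; then Box B has 12 total).
  0 pink: C(2,0)C(9,2)/C(11,2) = 36/55; then P = C(2,2)/C(12,2) = 1/66
  1 pink: C(2,1)C(9,1)/C(11,2) = 18/55; then P = C(3,2)/C(12,2) = 1/22
  2 pink: C(2,2)C(9,0)/C(11,2) = 1/55; then P = C(4,2)/C(12,2) = 1/11
P(both pink) = 16/605 ≈ 0.0264.

16/605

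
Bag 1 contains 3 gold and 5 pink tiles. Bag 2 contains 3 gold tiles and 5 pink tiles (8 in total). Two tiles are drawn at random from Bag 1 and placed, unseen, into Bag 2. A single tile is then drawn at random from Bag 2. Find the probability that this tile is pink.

5/8

Condition on how many of the transferred tiles are pink (from Bag 1: 5 pink of 8; then Bag 2 has 10 total).
  0 pink: C(5,0)C(3,2)/C(8,2) = 3/28; then P = 5/10
  1 pink: C(5,1)C(3,1)/C(8,2) = 15/28; then P = 6/10
  2 pink: C(5,2)C(3,0)/C(8,2) = 5/14; then P = 7/10
P(pink from Bag 2) = 5/8 ≈ 0.6250.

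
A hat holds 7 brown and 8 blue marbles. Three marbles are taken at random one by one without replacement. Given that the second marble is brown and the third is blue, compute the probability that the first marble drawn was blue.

7/13

P(first=blue and the second marble is brown and the third is blue) = (8/15)·(7/14)·(7/13) = 28/195.
P(E) = Σ over first color = 8/65 + 28/195 = 4/15.
By Bayes, P(first=blue | E) = 28/195 / 4/15 = 7/13 ≈ 0.5385.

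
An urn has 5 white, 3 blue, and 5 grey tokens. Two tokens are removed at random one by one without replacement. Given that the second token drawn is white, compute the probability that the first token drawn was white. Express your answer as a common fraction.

1/3

P(first=white and the second token drawn is white) = (5/13)·(4/12) = 5/39.
P(the second token drawn is white) = Σ over first color = 5/39 + 5/52 + 25/156 = 5/13.
By Bayes, P(first=white | the second token drawn is white) = 5/39 / 5/13 = 1/3 ≈ 0.3333.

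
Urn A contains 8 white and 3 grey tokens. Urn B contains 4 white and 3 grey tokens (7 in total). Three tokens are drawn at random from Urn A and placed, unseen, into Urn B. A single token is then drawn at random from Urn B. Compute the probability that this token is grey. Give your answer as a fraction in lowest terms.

21/55

Condition on how many of the transferred tokens are grey (from Urn A: 3 grey of 11; then Urn B has 10 total).
  0 grey: C(3,0)C(8,3)/C(11,3) = 56/165; then P = 3/10
  1 grey: C(3,1)C(8,2)/C(11,3) = 28/55; then P = 4/10
  2 grey: C(3,2)C(8,1)/C(11,3) = 8/55; then P = 5/10
  3 grey: C(3,3)C(8,0)/C(11,3) = 1/165; then P = 6/10
P(grey from Urn B) = 21/55 ≈ 0.3818.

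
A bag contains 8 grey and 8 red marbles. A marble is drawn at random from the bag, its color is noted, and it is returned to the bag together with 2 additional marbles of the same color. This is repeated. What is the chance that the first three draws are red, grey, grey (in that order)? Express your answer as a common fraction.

1/9

Track the composition after each reinforcement of +2.
P = (8/16) · (8/18) · (10/20) = 1/9 ≈ 0.1111.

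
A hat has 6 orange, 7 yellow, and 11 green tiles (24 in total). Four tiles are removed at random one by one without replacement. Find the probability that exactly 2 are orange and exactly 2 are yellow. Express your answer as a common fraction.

Unordered draws without replacement: count favorable combinations over C(24,4).
Favorable = C(6,2) · C(7,2) · C(11,0) = 315; total = C(24,4) = 10626.
P = 315/10626 = 15/506 ≈ 0.0296.

15/506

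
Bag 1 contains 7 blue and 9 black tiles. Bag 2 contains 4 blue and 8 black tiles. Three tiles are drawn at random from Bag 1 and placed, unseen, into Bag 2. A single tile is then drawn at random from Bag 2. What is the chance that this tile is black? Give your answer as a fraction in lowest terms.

Condition on how many of the transferred tiles are black (from Bag 1: 9 black of 16; then Bag 2 has 15 total).
  0 black: C(9,0)C(7,3)/C(16,3) = 1/16; then P = 8/15
  1 black: C(9,1)C(7,2)/C(16,3) = 27/80; then P = 9/15
  2 black: C(9,2)C(7,1)/C(16,3) = 9/20; then P = 10/15
  3 black: C(9,3)C(7,0)/C(16,3) = 3/20; then P = 11/15
P(black from Bag 2) = 31/48 ≈ 0.6458.

31/48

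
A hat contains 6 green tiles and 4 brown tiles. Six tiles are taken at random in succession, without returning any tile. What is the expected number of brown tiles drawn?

12/5

By linearity of expectation, E[X] = Σ P(draw i is brown); by symmetry each draw (even without replacement) has P(brown) = 4/10.
E[X] = 6 · 4/10 = 12/5 ≈ 2.4000.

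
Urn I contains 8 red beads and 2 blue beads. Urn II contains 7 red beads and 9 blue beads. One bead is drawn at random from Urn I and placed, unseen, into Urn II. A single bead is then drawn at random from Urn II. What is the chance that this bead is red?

Condition on how many of the transferred beads are red (from Urn I: 8 red of 10; then Urn II has 17 total).
  0 red: C(8,0)C(2,1)/C(10,1) = 1/5; then P = 7/17
  1 red: C(8,1)C(2,0)/C(10,1) = 4/5; then P = 8/17
P(red from Urn II) = 39/85 ≈ 0.4588.

39/85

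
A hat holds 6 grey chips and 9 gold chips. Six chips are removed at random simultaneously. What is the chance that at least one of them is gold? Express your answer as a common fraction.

Use the complement: P(at least one gold) = 1 − P(no gold).
P(none) = C(6,6)/C(15,6) = 1/5005.
So P = 1 − 1/5005 = 5004/5005 ≈ 0.9998.

5004/5005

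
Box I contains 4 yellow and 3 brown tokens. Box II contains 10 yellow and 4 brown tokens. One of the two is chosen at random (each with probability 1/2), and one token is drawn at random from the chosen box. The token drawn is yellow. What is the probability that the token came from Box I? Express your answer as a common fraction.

4/9

P(yellow | Box I) = 4/7; P(yellow | Box II) = 5/7.
P(yellow) = 1/2·4/7 + 1/2·5/7 = 9/14.
By Bayes' rule, P(Box I | yellow) = 2/7 / 9/14 = 4/9 ≈ 0.4444.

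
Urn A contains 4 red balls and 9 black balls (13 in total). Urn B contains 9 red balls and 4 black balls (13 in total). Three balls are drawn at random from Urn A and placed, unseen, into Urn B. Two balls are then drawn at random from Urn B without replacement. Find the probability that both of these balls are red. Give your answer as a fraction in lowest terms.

Condition on how many of the transferred balls are red (from Urn A: 4 red of 13; then Urn B has 16 total).
  0 red: C(4,0)C(9,3)/C(13,3) = 42/143; then P = C(9,2)/C(16,2) = 3/10
  1 red: C(4,1)C(9,2)/C(13,3) = 72/143; then P = C(10,2)/C(16,2) = 3/8
  2 red: C(4,2)C(9,1)/C(13,3) = 27/143; then P = C(11,2)/C(16,2) = 11/24
  3 red: C(4,3)C(9,0)/C(13,3) = 2/143; then P = C(12,2)/C(16,2) = 11/20
P(both red) = 193/520 ≈ 0.3712.

193/520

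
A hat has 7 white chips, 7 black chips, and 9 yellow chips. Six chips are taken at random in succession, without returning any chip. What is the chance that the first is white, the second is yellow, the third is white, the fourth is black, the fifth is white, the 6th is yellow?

Multiply the conditional probability of each draw in order, without replacement, so each draw removes one from its color and from the total.
P = (7/23) · (9/22) · (6/21) · (7/20) · (5/19) · (8/18) = 7/4807 ≈ 0.0015.

7/4807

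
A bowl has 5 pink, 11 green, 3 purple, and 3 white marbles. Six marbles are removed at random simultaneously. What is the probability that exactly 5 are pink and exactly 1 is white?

1/24871

Unordered draws without replacement: count favorable combinations over C(22,6).
Favorable = C(5,5) · C(11,0) · C(3,0) · C(3,1) = 3; total = C(22,6) = 74613.
P = 3/74613 = 1/24871 ≈ 0.0000.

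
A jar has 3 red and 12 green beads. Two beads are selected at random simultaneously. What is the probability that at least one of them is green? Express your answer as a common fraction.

34/35

Use the complement: P(at least one green) = 1 − P(no green).
P(none) = C(3,2)/C(15,2) = 3/105.
So P = 1 − 3/105 = 34/35 ≈ 0.9714.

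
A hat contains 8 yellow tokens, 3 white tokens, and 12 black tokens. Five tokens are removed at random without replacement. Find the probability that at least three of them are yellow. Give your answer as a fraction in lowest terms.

Sum the hypergeometric tail for j = 3,…,5 yellow tokens.
Favorable = C(8,3)·C(15,2) + C(8,4)·C(15,1) + C(8,5)·C(15,0) = 6986; total = C(23,5) = 33649.
P = 6986/33649 = 998/4807 ≈ 0.2076.

998/4807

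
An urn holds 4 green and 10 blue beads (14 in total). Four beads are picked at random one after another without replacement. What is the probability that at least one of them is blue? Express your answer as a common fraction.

1000/1001

Use the complement: P(at least one blue) = 1 − P(no blue).
P(none) = C(4,4)/C(14,4) = 1/1001.
So P = 1 − 1/1001 = 1000/1001 ≈ 0.9990.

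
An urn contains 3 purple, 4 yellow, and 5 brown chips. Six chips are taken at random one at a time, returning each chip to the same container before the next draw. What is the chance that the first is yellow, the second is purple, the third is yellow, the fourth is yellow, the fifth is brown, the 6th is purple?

5/5184

Multiply the conditional probability of each draw in order, with replacement (the composition resets each draw).
P = (4/12) · (3/12) · (4/12) · (4/12) · (5/12) · (3/12) = 5/5184 ≈ 0.0010.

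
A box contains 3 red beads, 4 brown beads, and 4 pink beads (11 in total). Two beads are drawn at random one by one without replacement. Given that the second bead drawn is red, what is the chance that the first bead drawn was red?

1/5

P(first=red and the second bead drawn is red) = (3/11)·(2/10) = 3/55.
P(the second bead drawn is red) = Σ over first color = 3/55 + 6/55 + 6/55 = 3/11.
By Bayes, P(first=red | the second bead drawn is red) = 3/55 / 3/11 = 1/5 ≈ 0.2000.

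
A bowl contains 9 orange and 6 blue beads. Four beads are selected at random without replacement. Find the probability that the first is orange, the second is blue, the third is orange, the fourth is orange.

6/65

Multiply the conditional probability of each draw in order, without replacement, so each draw removes one from its color and from the total.
P = (9/15) · (6/14) · (8/13) · (7/12) = 6/65 ≈ 0.0923.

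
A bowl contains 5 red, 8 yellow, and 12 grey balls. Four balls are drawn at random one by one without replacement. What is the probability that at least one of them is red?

1561/2530

Use the complement: P(at least one red) = 1 − P(no red).
P(none) = C(20,4)/C(25,4) = 4845/12650.
So P = 1 − 4845/12650 = 1561/2530 ≈ 0.6170.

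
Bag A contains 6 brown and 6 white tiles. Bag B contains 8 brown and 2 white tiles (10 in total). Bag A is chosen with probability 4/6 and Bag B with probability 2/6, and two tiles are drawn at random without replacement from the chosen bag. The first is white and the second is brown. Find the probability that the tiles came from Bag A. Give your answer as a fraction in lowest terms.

P(E | Bag A) = 3/11; P(E | Bag B) = 8/45.
P(E) = 2/3·3/11 + 1/3·8/45 = 358/1485.
By Bayes' rule, P(Bag A | E) = 2/11 / 358/1485 = 135/179 ≈ 0.7542.

135/179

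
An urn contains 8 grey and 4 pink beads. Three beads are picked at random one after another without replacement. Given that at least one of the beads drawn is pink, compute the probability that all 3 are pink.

P(all 3 pink) = C(4,3)/C(12,3) = 1/55; P(at least one pink) = 1 − C(8,3)/C(12,3) = 41/55.
Since 'all 3 pink' ⊆ 'at least one pink', P(all 3 | at least one) = 1/55 / 41/55 = 1/41 ≈ 0.0244.

1/41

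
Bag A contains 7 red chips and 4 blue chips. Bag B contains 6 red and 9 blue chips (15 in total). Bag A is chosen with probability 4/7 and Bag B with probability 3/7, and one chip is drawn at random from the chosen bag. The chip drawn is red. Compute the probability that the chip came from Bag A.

70/103

P(red | Bag A) = 7/11; P(red | Bag B) = 2/5.
P(red) = 4/7·7/11 + 3/7·2/5 = 206/385.
By Bayes' rule, P(Bag A | red) = 4/11 / 206/385 = 70/103 ≈ 0.6796.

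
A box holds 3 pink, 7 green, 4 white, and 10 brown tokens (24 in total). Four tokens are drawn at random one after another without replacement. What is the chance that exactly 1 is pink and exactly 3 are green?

Unordered draws without replacement: count favorable combinations over C(24,4).
Favorable = C(3,1) · C(7,3) · C(4,0) · C(10,0) = 105; total = C(24,4) = 10626.
P = 105/10626 = 5/506 ≈ 0.0099.

5/506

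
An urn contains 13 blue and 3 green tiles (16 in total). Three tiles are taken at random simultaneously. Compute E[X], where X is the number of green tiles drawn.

By linearity of expectation, E[X] = Σ P(draw i is green); by symmetry each draw (even without replacement) has P(green) = 3/16.
E[X] = 3 · 3/16 = 9/16 ≈ 0.5625.

9/16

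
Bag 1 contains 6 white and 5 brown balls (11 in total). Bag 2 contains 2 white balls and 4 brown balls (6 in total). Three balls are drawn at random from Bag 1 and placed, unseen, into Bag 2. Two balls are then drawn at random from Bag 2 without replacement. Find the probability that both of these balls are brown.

1/3

Condition on how many of the transferred balls are brown (from Bag 1: 5 brown of 11; then Bag 2 has 9 total).
  0 brown: C(5,0)C(6,3)/C(11,3) = 4/33; then P = C(4,2)/C(9,2) = 1/6
  1 brown: C(5,1)C(6,2)/C(11,3) = 5/11; then P = C(5,2)/C(9,2) = 5/18
  2 brown: C(5,2)C(6,1)/C(11,3) = 4/11; then P = C(6,2)/C(9,2) = 5/12
  3 brown: C(5,3)C(6,0)/C(11,3) = 2/33; then P = C(7,2)/C(9,2) = 7/12
P(both brown) = 1/3 ≈ 0.3333.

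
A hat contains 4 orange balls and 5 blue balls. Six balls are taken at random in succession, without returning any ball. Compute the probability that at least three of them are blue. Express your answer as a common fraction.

Sum the hypergeometric tail for j = 3,…,5 blue balls.
Favorable = C(5,3)·C(4,3) + C(5,4)·C(4,2) + C(5,5)·C(4,1) = 74; total = C(9,6) = 84.
P = 74/84 = 37/42 ≈ 0.8810.

37/42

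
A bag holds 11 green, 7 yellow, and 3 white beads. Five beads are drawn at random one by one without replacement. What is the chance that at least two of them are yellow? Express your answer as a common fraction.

Sum the hypergeometric tail for j = 2,…,5 yellow beads.
Favorable = C(7,2)·C(14,3) + C(7,3)·C(14,2) + C(7,4)·C(14,1) + C(7,5)·C(14,0) = 11340; total = C(21,5) = 20349.
P = 11340/20349 = 180/323 ≈ 0.5573.

180/323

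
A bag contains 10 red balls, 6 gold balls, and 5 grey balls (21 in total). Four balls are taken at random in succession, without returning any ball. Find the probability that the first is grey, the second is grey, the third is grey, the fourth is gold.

Multiply the conditional probability of each draw in order, without replacement, so each draw removes one from its color and from the total.
P = (5/21) · (4/20) · (3/19) · (6/18) = 1/399 ≈ 0.0025.

1/399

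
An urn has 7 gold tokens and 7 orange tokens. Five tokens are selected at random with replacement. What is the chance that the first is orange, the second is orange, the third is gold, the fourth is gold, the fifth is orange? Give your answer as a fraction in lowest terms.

Multiply the conditional probability of each draw in order, with replacement (the composition resets each draw).
P = (7/14) · (7/14) · (7/14) · (7/14) · (7/14) = 1/32 ≈ 0.0312.

1/32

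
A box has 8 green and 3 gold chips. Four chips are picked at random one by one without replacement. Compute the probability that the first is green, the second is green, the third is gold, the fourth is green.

Multiply the conditional probability of each draw in order, without replacement, so each draw removes one from its color and from the total.
P = (8/11) · (7/10) · (3/9) · (6/8) = 7/55 ≈ 0.1273.

7/55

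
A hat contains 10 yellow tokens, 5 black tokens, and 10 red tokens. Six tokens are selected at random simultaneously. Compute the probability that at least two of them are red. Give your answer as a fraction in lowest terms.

369/460

Sum the hypergeometric tail for j = 2,…,6 red tokens.
Favorable = C(10,2)·C(15,4) + C(10,3)·C(15,3) + C(10,4)·C(15,2) + C(10,5)·C(15,1) + C(10,6)·C(15,0) = 142065; total = C(25,6) = 177100.
P = 142065/177100 = 369/460 ≈ 0.8022.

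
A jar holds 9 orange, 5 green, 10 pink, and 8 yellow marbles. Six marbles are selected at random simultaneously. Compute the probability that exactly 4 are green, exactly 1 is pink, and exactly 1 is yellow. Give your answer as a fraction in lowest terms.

Unordered draws without replacement: count favorable combinations over C(32,6).
Favorable = C(9,0) · C(5,4) · C(10,1) · C(8,1) = 400; total = C(32,6) = 906192.
P = 400/906192 = 25/56637 ≈ 0.0004.

25/56637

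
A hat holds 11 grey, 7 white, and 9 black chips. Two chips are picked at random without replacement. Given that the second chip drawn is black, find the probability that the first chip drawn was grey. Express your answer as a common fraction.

P(first=grey and the second chip drawn is black) = (11/27)·(9/26) = 11/78.
P(the second chip drawn is black) = Σ over first color = 11/78 + 7/78 + 4/39 = 1/3.
By Bayes, P(first=grey | the second chip drawn is black) = 11/78 / 1/3 = 11/26 ≈ 0.4231.

11/26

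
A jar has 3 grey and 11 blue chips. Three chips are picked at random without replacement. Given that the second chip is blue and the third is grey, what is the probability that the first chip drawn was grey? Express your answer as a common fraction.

1/6

P(first=grey and the second chip is blue and the third is grey) = (3/14)·(11/13)·(2/12) = 11/364.
P(E) = Σ over first color = 11/364 + 55/364 = 33/182.
By Bayes, P(first=grey | E) = 11/364 / 33/182 = 1/6 ≈ 0.1667.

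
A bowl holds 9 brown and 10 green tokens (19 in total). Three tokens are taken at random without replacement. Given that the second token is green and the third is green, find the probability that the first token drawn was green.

P(first=green and the second token is green and the third is green) = (10/19)·(9/18)·(8/17) = 40/323.
P(E) = Σ over first color = 45/323 + 40/323 = 5/19.
By Bayes, P(first=green | E) = 40/323 / 5/19 = 8/17 ≈ 0.4706.

8/17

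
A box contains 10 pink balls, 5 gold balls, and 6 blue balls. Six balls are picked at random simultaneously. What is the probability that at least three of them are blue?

Sum the hypergeometric tail for j = 3,…,6 blue balls.
Favorable = C(6,3)·C(15,3) + C(6,4)·C(15,2) + C(6,5)·C(15,1) + C(6,6)·C(15,0) = 10766; total = C(21,6) = 54264.
P = 10766/54264 = 769/3876 ≈ 0.1984.

769/3876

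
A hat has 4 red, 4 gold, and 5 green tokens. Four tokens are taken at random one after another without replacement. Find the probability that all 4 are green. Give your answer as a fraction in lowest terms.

1/143

Unordered draws without replacement: count favorable combinations over C(13,4).
Favorable = C(4,0) · C(4,0) · C(5,4) = 5; total = C(13,4) = 715.
P = 5/715 = 1/143 ≈ 0.0070.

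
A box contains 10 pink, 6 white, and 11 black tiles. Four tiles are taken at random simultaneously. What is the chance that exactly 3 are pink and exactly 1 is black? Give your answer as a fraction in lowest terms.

44/585

Unordered draws without replacement: count favorable combinations over C(27,4).
Favorable = C(10,3) · C(6,0) · C(11,1) = 1320; total = C(27,4) = 17550.
P = 1320/17550 = 44/585 ≈ 0.0752.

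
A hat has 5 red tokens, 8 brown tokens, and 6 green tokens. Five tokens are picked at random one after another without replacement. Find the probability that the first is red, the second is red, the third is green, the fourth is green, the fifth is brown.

Multiply the conditional probability of each draw in order, without replacement, so each draw removes one from its color and from the total.
P = (5/19) · (4/18) · (6/17) · (5/16) · (8/15) = 10/2907 ≈ 0.0034.

10/2907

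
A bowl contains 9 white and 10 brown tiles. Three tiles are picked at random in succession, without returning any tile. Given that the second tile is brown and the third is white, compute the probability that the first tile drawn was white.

8/17

P(first=white and the second tile is brown and the third is white) = (9/19)·(10/18)·(8/17) = 40/323.
P(E) = Σ over first color = 40/323 + 45/323 = 5/19.
By Bayes, P(first=white | E) = 40/323 / 5/19 = 8/17 ≈ 0.4706.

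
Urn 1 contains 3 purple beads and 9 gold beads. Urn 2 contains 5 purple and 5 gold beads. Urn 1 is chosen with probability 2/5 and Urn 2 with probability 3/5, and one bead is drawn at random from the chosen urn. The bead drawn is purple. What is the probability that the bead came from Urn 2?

P(purple | Urn 1) = 1/4; P(purple | Urn 2) = 1/2.
P(purple) = 2/5·1/4 + 3/5·1/2 = 2/5.
By Bayes' rule, P(Urn 2 | purple) = 3/10 / 2/5 = 3/4 ≈ 0.7500.

3/4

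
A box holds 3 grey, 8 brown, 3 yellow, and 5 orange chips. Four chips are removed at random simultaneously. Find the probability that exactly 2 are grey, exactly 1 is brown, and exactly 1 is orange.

Unordered draws without replacement: count favorable combinations over C(19,4).
Favorable = C(3,2) · C(8,1) · C(3,0) · C(5,1) = 120; total = C(19,4) = 3876.
P = 120/3876 = 10/323 ≈ 0.0310.

10/323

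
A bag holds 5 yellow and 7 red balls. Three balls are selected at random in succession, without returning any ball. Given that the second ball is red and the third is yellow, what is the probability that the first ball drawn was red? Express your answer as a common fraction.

3/5

P(first=red and the second ball is red and the third is yellow) = (7/12)·(6/11)·(5/10) = 7/44.
P(E) = Σ over first color = 7/66 + 7/44 = 35/132.
By Bayes, P(first=red | E) = 7/44 / 35/132 = 3/5 ≈ 0.6000.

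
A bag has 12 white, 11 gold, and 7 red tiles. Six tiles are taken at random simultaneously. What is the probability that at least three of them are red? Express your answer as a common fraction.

Sum the hypergeometric tail for j = 3,…,6 red tiles.
Favorable = C(7,3)·C(23,3) + C(7,4)·C(23,2) + C(7,5)·C(23,1) + C(7,6)·C(23,0) = 71330; total = C(30,6) = 593775.
P = 71330/593775 = 2038/16965 ≈ 0.1201.

2038/16965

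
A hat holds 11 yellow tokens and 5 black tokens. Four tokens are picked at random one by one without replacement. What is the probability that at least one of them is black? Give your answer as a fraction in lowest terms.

Use the complement: P(at least one black) = 1 − P(no black).
P(none) = C(11,4)/C(16,4) = 330/1820.
So P = 1 − 330/1820 = 149/182 ≈ 0.8187.

149/182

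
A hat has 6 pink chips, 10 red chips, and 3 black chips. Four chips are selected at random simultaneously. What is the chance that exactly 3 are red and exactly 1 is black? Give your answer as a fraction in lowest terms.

Unordered draws without replacement: count favorable combinations over C(19,4).
Favorable = C(6,0) · C(10,3) · C(3,1) = 360; total = C(19,4) = 3876.
P = 360/3876 = 30/323 ≈ 0.0929.

30/323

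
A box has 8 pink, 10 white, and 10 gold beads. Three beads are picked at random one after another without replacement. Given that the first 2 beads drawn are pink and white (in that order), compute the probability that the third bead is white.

After removing 1 pink, 1 white, the box has 9 white out of 26 remaining.
P(third is white | given) = 9/26 ≈ 0.3462.

9/26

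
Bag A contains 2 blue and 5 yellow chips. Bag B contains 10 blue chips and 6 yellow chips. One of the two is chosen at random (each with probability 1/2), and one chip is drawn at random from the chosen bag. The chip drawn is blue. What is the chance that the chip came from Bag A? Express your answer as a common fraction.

16/51

P(blue | Bag A) = 2/7; P(blue | Bag B) = 5/8.
P(blue) = 1/2·2/7 + 1/2·5/8 = 51/112.
By Bayes' rule, P(Bag A | blue) = 1/7 / 51/112 = 16/51 ≈ 0.3137.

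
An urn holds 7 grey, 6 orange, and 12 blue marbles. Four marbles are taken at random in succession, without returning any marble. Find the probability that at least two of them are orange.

296/1265

Sum the hypergeometric tail for j = 2,…,4 orange marbles.
Favorable = C(6,2)·C(19,2) + C(6,3)·C(19,1) + C(6,4)·C(19,0) = 2960; total = C(25,4) = 12650.
P = 2960/12650 = 296/1265 ≈ 0.2340.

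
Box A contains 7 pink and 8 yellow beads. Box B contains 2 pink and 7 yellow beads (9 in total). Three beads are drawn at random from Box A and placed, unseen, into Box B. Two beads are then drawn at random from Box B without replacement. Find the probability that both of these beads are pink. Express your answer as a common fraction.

1/15

Condition on how many of the transferred beads are pink (from Box A: 7 pink of 15; then Box B has 12 total).
  0 pink: C(7,0)C(8,3)/C(15,3) = 8/65; then P = C(2,2)/C(12,2) = 1/66
  1 pink: C(7,1)C(8,2)/C(15,3) = 28/65; then P = C(3,2)/C(12,2) = 1/22
  2 pink: C(7,2)C(8,1)/C(15,3) = 24/65; then P = C(4,2)/C(12,2) = 1/11
  3 pink: C(7,3)C(8,0)/C(15,3) = 1/13; then P = C(5,2)/C(12,2) = 5/33
P(both pink) = 1/15 ≈ 0.0667.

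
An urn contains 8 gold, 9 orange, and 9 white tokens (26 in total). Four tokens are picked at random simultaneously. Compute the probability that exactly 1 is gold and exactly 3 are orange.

336/7475

Unordered draws without replacement: count favorable combinations over C(26,4).
Favorable = C(8,1) · C(9,3) · C(9,0) = 672; total = C(26,4) = 14950.
P = 672/14950 = 336/7475 ≈ 0.0449.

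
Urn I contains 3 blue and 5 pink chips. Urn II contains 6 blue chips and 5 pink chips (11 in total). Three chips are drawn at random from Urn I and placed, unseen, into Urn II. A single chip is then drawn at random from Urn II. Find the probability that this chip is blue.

57/112

Condition on how many of the transferred chips are blue (from Urn I: 3 blue of 8; then Urn II has 14 total).
  0 blue: C(3,0)C(5,3)/C(8,3) = 5/28; then P = 6/14
  1 blue: C(3,1)C(5,2)/C(8,3) = 15/28; then P = 7/14
  2 blue: C(3,2)C(5,1)/C(8,3) = 15/56; then P = 8/14
  3 blue: C(3,3)C(5,0)/C(8,3) = 1/56; then P = 9/14
P(blue from Urn II) = 57/112 ≈ 0.5089.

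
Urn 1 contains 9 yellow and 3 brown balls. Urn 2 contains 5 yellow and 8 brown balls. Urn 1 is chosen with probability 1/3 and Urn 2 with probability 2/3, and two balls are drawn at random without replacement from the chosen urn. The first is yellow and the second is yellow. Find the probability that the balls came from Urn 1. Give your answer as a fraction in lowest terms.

P(E | Urn 1) = 6/11; P(E | Urn 2) = 5/39.
P(E) = 1/3·6/11 + 2/3·5/39 = 344/1287.
By Bayes' rule, P(Urn 1 | E) = 2/11 / 344/1287 = 117/172 ≈ 0.6802.

117/172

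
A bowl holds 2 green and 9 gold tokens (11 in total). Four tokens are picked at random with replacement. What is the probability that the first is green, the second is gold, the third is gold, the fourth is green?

324/14641

Multiply the conditional probability of each draw in order, with replacement (the composition resets each draw).
P = (2/11) · (9/11) · (9/11) · (2/11) = 324/14641 ≈ 0.0221.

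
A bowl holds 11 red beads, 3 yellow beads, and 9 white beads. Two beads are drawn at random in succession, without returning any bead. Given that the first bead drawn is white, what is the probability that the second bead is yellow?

After removing 1 white, the bowl has 3 yellow out of 22 remaining.
P(second is yellow | given) = 3/22 ≈ 0.1364.

3/22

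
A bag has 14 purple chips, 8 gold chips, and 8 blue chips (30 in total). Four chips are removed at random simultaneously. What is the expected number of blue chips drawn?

16/15

By linearity of expectation, E[X] = Σ P(draw i is blue); by symmetry each draw (even without replacement) has P(blue) = 8/30.
E[X] = 4 · 8/30 = 16/15 ≈ 1.0667.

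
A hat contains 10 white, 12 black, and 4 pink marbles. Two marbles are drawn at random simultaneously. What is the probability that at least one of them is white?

Use the complement: P(at least one white) = 1 − P(no white).
P(none) = C(16,2)/C(26,2) = 120/325.
So P = 1 − 120/325 = 41/65 ≈ 0.6308.

41/65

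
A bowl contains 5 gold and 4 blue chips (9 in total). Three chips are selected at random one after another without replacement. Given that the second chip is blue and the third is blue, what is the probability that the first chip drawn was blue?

2/7

P(first=blue and the second chip is blue and the third is blue) = (4/9)·(3/8)·(2/7) = 1/21.
P(E) = Σ over first color = 5/42 + 1/21 = 1/6.
By Bayes, P(first=blue | E) = 1/21 / 1/6 = 2/7 ≈ 0.2857.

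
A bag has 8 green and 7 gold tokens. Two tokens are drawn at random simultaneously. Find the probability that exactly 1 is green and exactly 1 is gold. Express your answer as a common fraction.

Unordered draws without replacement: count favorable combinations over C(15,2).
Favorable = C(8,1) · C(7,1) = 56; total = C(15,2) = 105.
P = 56/105 = 8/15 ≈ 0.5333.

8/15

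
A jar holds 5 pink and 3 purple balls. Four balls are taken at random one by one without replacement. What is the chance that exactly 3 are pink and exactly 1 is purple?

3/7

Unordered draws without replacement: count favorable combinations over C(8,4).
Favorable = C(5,3) · C(3,1) = 30; total = C(8,4) = 70.
P = 30/70 = 3/7 ≈ 0.4286.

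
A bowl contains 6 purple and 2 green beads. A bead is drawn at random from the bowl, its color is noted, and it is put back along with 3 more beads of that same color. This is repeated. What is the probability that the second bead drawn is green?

Condition on the first draw. If first is green (prob 2/8), second-green has prob (5)/(11); if not (prob 6/8), it has prob 2/(11).
P = (2/8)·(5/11) + (6/8)·(2/11) = 1/4 ≈ 0.2500.

1/4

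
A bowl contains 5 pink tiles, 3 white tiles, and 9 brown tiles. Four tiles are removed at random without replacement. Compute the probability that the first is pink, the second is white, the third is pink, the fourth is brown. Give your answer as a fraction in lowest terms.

Multiply the conditional probability of each draw in order, without replacement, so each draw removes one from its color and from the total.
P = (5/17) · (3/16) · (4/15) · (9/14) = 9/952 ≈ 0.0095.

9/952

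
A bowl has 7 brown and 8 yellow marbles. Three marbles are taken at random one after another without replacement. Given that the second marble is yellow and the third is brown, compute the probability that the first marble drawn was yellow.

P(first=yellow and the second marble is yellow and the third is brown) = (8/15)·(7/14)·(7/13) = 28/195.
P(E) = Σ over first color = 8/65 + 28/195 = 4/15.
By Bayes, P(first=yellow | E) = 28/195 / 4/15 = 7/13 ≈ 0.5385.

7/13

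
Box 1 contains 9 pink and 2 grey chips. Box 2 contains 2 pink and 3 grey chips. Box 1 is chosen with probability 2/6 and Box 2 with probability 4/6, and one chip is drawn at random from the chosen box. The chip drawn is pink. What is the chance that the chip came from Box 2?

P(pink | Box 1) = 9/11; P(pink | Box 2) = 2/5.
P(pink) = 1/3·9/11 + 2/3·2/5 = 89/165.
By Bayes' rule, P(Box 2 | pink) = 4/15 / 89/165 = 44/89 ≈ 0.4944.

44/89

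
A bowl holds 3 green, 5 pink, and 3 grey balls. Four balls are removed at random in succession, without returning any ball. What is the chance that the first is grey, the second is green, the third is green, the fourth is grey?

Multiply the conditional probability of each draw in order, without replacement, so each draw removes one from its color and from the total.
P = (3/11) · (3/10) · (2/9) · (2/8) = 1/220 ≈ 0.0045.

1/220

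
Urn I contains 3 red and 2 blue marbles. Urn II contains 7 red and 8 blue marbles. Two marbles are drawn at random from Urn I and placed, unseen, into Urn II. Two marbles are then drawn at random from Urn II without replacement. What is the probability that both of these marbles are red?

Condition on how many of the transferred marbles are red (from Urn I: 3 red of 5; then Urn II has 17 total).
  0 red: C(3,0)C(2,2)/C(5,2) = 1/10; then P = C(7,2)/C(17,2) = 21/136
  1 red: C(3,1)C(2,1)/C(5,2) = 3/5; then P = C(8,2)/C(17,2) = 7/34
  2 red: C(3,2)C(2,0)/C(5,2) = 3/10; then P = C(9,2)/C(17,2) = 9/34
P(both red) = 297/1360 ≈ 0.2184.

297/1360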